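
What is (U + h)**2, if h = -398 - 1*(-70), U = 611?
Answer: 80089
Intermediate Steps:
h = -328 (h = -398 + 70 = -328)
(U + h)**2 = (611 - 328)**2 = 283**2 = 80089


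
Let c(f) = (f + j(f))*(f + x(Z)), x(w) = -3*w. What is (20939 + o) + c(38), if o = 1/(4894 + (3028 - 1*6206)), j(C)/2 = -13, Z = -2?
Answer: 36837373/1716 ≈ 21467.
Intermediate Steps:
j(C) = -26 (j(C) = 2*(-13) = -26)
o = 1/1716 (o = 1/(4894 + (3028 - 6206)) = 1/(4894 - 3178) = 1/1716 ≈ 0.00058275)
c(f) = (-26 + f)*(6 + f) (c(f) = (f - 26)*(f - 3*(-2)) = (-26 + f)*(f + 6) = (-26 + f)*(6 + f))
(20939 + o) + c(38) = (20939 + 1/1716) + (-156 + 38² - 20*38) = 35931325/1716 + (-156 + 1444 - 760) = 35931325/1716 + 528 = 36837373/1716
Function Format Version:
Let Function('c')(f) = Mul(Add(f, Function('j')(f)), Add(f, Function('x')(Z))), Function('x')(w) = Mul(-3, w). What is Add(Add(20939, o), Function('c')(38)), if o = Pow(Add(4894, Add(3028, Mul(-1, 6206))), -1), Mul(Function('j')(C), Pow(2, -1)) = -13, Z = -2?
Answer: Rational(36837373, 1716) ≈ 21467.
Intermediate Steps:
Function('j')(C) = -26 (Function('j')(C) = Mul(2, -13) = -26)
o = Rational(1, 1716) (o = Pow(Add(4894, Add(3028, -6206)), -1) = Pow(Add(4894, -3178), -1) = Pow(1716, -1) = Rational(1, 1716) ≈ 0.00058275)
Function('c')(f) = Mul(Add(-26, f), Add(6, f)) (Function('c')(f) = Mul(Add(f, -26), Add(f, Mul(-3, -2))) = Mul(Add(-26, f), Add(f, 6)) = Mul(Add(-26, f), Add(6, f)))
Add(Add(20939, o), Function('c')(38)) = Add(Add(20939, Rational(1, 1716)), Add(-156, Pow(38, 2), Mul(-20, 38))) = Add(Rational(35931325, 1716), Add(-156, 1444, -760)) = Add(Rational(35931325, 1716), 528) = Rational(36837373, 1716)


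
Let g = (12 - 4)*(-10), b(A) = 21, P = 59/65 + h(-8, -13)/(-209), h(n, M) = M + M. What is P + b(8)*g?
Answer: -22808779/13585 ≈ -1679.0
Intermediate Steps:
h(n, M) = 2*M
P = 14021/13585 (P = 59/65 + (2*(-13))/(-209) = 59*(1/65) - 26*(-1/209) = 59/65 + 26/209 = 14021/13585 ≈ 1.0321)
g = -80 (g = 8*(-10) = -80)
P + b(8)*g = 14021/13585 + 21*(-80) = 14021/13585 - 1680 = -22808779/13585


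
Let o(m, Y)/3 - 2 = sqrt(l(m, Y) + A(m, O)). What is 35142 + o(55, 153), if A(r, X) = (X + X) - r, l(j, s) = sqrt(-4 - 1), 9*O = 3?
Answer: 35148 + sqrt(-489 + 9*I*sqrt(5)) ≈ 35148.0 + 22.118*I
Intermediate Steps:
O = 1/3 (O = (1/9)*3 = 1/3 ≈ 0.33333)
l(j, s) = I*sqrt(5) (l(j, s) = sqrt(-5) = I*sqrt(5))
A(r, X) = -r + 2*X (A(r, X) = 2*X - r = -r + 2*X)
o(m, Y) = 6 + 3*sqrt(2/3 - m + I*sqrt(5)) (o(m, Y) = 6 + 3*sqrt(I*sqrt(5) + (-m + 2*(1/3))) = 6 + 3*sqrt(I*sqrt(5) + (-m + 2/3)) = 6 + 3*sqrt(I*sqrt(5) + (2/3 - m)) = 6 + 3*sqrt(2/3 - m + I*sqrt(5)))
35142 + o(55, 153) = 35142 + (6 + sqrt(6 - 9*55 + 9*I*sqrt(5))) = 35142 + (6 + sqrt(6 - 495 + 9*I*sqrt(5))) = 35142 + (6 + sqrt(-489 + 9*I*sqrt(5))) = 35148 + sqrt(-489 + 9*I*sqrt(5))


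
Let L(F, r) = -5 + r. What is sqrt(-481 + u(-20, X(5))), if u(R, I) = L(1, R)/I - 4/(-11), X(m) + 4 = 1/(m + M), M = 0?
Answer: 7*I*sqrt(422598)/209 ≈ 21.773*I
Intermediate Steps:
X(m) = -4 + 1/m (X(m) = -4 + 1/(m + 0) = -4 + 1/m)
u(R, I) = 4/11 + (-5 + R)/I (u(R, I) = (-5 + R)/I - 4/(-11) = (-5 + R)/I - 4*(-1/11) = (-5 + R)/I + 4/11 = 4/11 + (-5 + R)/I)
sqrt(-481 + u(-20, X(5))) = sqrt(-481 + (-5 - 20 + 4*(-4 + 1/5)/11)/(-4 + 1/5)) = sqrt(-481 + (-5 - 20 + (4/11)*(-19/5))/(-19/5)) = sqrt(-481 - 5*(-5 - 20 - 76/55)/19) = sqrt(-481 - 5/19*(-1451/55)) = sqrt(-481 + 1451/209) = sqrt(-99078/209) = 7*I*sqrt(422598)/209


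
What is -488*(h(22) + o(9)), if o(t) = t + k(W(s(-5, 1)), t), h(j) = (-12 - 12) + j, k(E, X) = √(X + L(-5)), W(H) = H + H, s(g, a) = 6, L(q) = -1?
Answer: -3416 - 976*√2 ≈ -4796.3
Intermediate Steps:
W(H) = 2*H
k(E, X) = √(-1 + X) (k(E, X) = √(X - 1) = √(-1 + X))
h(j) = -24 + j
o(t) = t + √(-1 + t)
-488*(h(22) + o(9)) = -488*((-24 + 22) + (9 + √(-1 + 9))) = -488*(-2 + (9 + √8)) = -488*(-2 + (9 + 2*√2)) = -488*(7 + 2*√2) = -3416 - 976*√2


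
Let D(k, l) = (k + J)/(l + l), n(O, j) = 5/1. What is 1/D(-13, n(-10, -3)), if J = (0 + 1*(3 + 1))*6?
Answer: 10/11 ≈ 0.90909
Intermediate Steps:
n(O, j) = 5 (n(O, j) = 5*1 = 5)
J = 24 (J = (0 + 1*4)*6 = (0 + 4)*6 = 4*6 = 24)
D(k, l) = (24 + k)/(2*l) (D(k, l) = (k + 24)/(l + l) = (24 + k)/((2*l)) = (24 + k)*(1/(2*l)) = (24 + k)/(2*l))
1/D(-13, n(-10, -3)) = 1/((1/2)*(24 - 13)/5) = 1/((1/2)*(1/5)*11) = 1/(11/10) = 10/11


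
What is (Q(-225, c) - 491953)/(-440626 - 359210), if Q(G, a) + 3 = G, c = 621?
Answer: 492181/799836 ≈ 0.61535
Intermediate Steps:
Q(G, a) = -3 + G
(Q(-225, c) - 491953)/(-440626 - 359210) = ((-3 - 225) - 491953)/(-440626 - 359210) = (-228 - 491953)/(-799836) = -492181*(-1/799836) = 492181/799836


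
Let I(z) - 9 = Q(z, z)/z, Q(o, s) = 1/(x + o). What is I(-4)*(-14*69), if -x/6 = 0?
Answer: -70035/8 ≈ -8754.4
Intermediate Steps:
x = 0 (x = -6*0 = 0)
Q(o, s) = 1/o (Q(o, s) = 1/(0 + o) = 1/o)
I(z) = 9 + z**(-2) (I(z) = 9 + 1/(z*z) = 9 + z**(-2))
I(-4)*(-14*69) = (9 + (-4)**(-2))*(-14*69) = (9 + 1/16)*(-966) = (145/16)*(-966) = -70035/8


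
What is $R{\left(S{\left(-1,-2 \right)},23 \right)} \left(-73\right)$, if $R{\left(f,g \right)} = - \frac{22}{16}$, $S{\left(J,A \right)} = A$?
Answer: $\frac{803}{8} \approx 100.38$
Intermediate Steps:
$R{\left(f,g \right)} = - \frac{11}{8}$ ($R{\left(f,g \right)} = \left(-22\right) \frac{1}{16} = - \frac{11}{8}$)
$R{\left(S{\left(-1,-2 \right)},23 \right)} \left(-73\right) = \left(- \frac{11}{8}\right) \left(-73\right) = \frac{803}{8}$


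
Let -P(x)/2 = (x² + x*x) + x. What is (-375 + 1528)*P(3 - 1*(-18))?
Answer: -2082318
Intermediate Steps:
P(x) = -4*x² - 2*x (P(x) = -2*((x² + x*x) + x) = -2*((x² + x²) + x) = -2*(2*x² + x) = -2*(x + 2*x²) = -4*x² - 2*x)
(-375 + 1528)*P(3 - 1*(-18)) = (-375 + 1528)*(-2*(3 - 1*(-18))*(1 + 2*(3 - 1*(-18)))) = 1153*(-2*(3 + 18)*(1 + 2*(3 + 18))) = 1153*(-2*21*(1 + 2*21)) = 1153*(-2*21*(1 + 42)) = 1153*(-2*21*43) = 1153*(-1806) = -2082318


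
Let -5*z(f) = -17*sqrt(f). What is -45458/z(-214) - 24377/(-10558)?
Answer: 24377/10558 + 6685*I*sqrt(214)/107 ≈ 2.3089 + 913.95*I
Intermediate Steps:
z(f) = 17*sqrt(f)/5 (z(f) = -(-17)*sqrt(f)/5 = 17*sqrt(f)/5)
-45458/z(-214) - 24377/(-10558) = -45458*(-5*I*sqrt(214)/3638) - 24377/(-10558) = -45458*(-5*I*sqrt(214)/3638) - 24377*(-1/10558) = -45458*(-5*I*sqrt(214)/3638) + 24377/10558 = -(-6685)*I*sqrt(214)/107 + 24377/10558 = 6685*I*sqrt(214)/107 + 24377/10558 = 24377/10558 + 6685*I*sqrt(214)/107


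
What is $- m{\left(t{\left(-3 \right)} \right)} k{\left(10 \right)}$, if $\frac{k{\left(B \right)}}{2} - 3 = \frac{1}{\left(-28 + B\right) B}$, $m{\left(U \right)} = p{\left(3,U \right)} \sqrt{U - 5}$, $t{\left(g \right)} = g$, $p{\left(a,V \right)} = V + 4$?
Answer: $- \frac{539 i \sqrt{2}}{45} \approx - 16.939 i$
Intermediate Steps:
$p{\left(a,V \right)} = 4 + V$
$m{\left(U \right)} = \sqrt{-5 + U} \left(4 + U\right)$ ($m{\left(U \right)} = \left(4 + U\right) \sqrt{U - 5} = \left(4 + U\right) \sqrt{-5 + U} = \sqrt{-5 + U} \left(4 + U\right)$)
$k{\left(B \right)} = 6 + \frac{2}{B \left(-28 + B\right)}$ ($k{\left(B \right)} = 6 + 2 \frac{1}{\left(-28 + B\right) B} = 6 + 2 \frac{1}{B \left(-28 + B\right)} = 6 + \frac{2}{B \left(-28 + B\right)}$)
$- m{\left(t{\left(-3 \right)} \right)} k{\left(10 \right)} = - \sqrt{-5 - 3} \left(4 - 3\right) \frac{2 \left(1 - 840 + 3 \cdot 10^{2}\right)}{10 \left(-28 + 10\right)} = - \sqrt{-8} \cdot 1 \cdot 2 \cdot \frac{1}{10} \frac{1}{-18} \left(1 - 840 + 3 \cdot 100\right) = - 2 i \sqrt{2} \cdot 1 \cdot 2 \cdot \frac{1}{10} \left(- \frac{1}{18}\right) \left(1 - 840 + 300\right) = - 2 i \sqrt{2} \cdot 2 \cdot \frac{1}{10} \left(- \frac{1}{18}\right) \left(-539\right) = - \frac{2 i \sqrt{2} \cdot 539}{90} = - \frac{539 i \sqrt{2}}{45}$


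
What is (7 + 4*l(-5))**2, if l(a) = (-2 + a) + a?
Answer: 1681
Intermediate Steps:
l(a) = -2 + 2*a
(7 + 4*l(-5))**2 = (7 + 4*(-2 + 2*(-5)))**2 = (7 + 4*(-2 - 10))**2 = (7 + 4*(-12))**2 = (7 - 48)**2 = (-41)**2 = 1681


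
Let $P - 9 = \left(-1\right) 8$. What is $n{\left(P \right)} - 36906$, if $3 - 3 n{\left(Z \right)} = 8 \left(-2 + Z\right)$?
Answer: $- \frac{110707}{3} \approx -36902.0$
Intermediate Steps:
$P = 1$ ($P = 9 - 8 = 1$)
$n{\left(Z \right)} = \frac{19}{3} - \frac{8 Z}{3}$ ($n{\left(Z \right)} = 1 - \frac{8 \left(-2 + Z\right)}{3} = 1 - \frac{-16 + 8 Z}{3} = 1 - \left(- \frac{16}{3} + \frac{8 Z}{3}\right) = \frac{19}{3} - \frac{8 Z}{3}$)
$n{\left(P \right)} - 36906 = \left(\frac{19}{3} - \frac{8}{3}\right) - 36906 = \frac{11}{3} - 36906 = - \frac{110707}{3}$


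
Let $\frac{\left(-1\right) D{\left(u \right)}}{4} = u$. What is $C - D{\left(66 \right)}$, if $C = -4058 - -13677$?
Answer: $9883$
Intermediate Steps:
$D{\left(u \right)} = - 4 u$
$C = 9619$ ($C = -4058 + 13677 = 9619$)
$C - D{\left(66 \right)} = 9619 - \left(-4\right) 66 = 9619 - -264 = 9619 + 264 = 9883$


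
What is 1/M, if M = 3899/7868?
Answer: 1124/557 ≈ 2.0180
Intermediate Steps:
M = 557/1124 (M = 3899*(1/7868) = 557/1124 ≈ 0.49555)
1/M = 1/(557/1124) = 1124/557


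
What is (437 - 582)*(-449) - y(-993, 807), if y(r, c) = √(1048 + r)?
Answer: 65105 - √55 ≈ 65098.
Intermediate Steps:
(437 - 582)*(-449) - y(-993, 807) = (437 - 582)*(-449) - √(1048 - 993) = -145*(-449) - √55 = 65105 - √55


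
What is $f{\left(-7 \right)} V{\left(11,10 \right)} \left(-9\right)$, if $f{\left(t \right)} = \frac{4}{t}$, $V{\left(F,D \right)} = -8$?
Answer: $- \frac{288}{7} \approx -41.143$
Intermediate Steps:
$f{\left(-7 \right)} V{\left(11,10 \right)} \left(-9\right) = \frac{4}{-7} \left(-8\right) \left(-9\right) = 4 \left(- \frac{1}{7}\right) \left(-8\right) \left(-9\right) = \left(- \frac{4}{7}\right) \left(-8\right) \left(-9\right) = \frac{32}{7} \left(-9\right) = - \frac{288}{7}$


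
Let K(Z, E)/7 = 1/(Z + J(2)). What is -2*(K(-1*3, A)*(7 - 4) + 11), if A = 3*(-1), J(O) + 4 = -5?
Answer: -37/2 ≈ -18.500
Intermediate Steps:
J(O) = -9 (J(O) = -4 - 5 = -9)
A = -3
K(Z, E) = 7/(-9 + Z) (K(Z, E) = 7/(Z - 9) = 7/(-9 + Z))
-2*(K(-1*3, A)*(7 - 4) + 11) = -2*((7/(-9 - 1*3))*(7 - 4) + 11) = -2*((7/(-9 - 3))*3 + 11) = -2*((7/(-12))*3 + 11) = -2*((7*(-1/12))*3 + 11) = -2*(-7/12*3 + 11) = -2*(-7/4 + 11) = -2*37/4 = -37/2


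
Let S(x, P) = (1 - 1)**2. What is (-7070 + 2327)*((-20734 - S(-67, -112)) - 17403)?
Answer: 180883791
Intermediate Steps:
S(x, P) = 0 (S(x, P) = 0**2 = 0)
(-7070 + 2327)*((-20734 - S(-67, -112)) - 17403) = (-7070 + 2327)*((-20734 - 1*0) - 17403) = -4743*((-20734 + 0) - 17403) = -4743*(-20734 - 17403) = -4743*(-38137) = 180883791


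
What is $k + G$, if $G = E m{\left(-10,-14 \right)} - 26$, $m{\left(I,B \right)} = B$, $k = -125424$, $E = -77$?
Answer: $-124372$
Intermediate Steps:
$G = 1052$ ($G = \left(-77\right) \left(-14\right) - 26 = 1078 - 26 = 1052$)
$k + G = -125424 + 1052 = -124372$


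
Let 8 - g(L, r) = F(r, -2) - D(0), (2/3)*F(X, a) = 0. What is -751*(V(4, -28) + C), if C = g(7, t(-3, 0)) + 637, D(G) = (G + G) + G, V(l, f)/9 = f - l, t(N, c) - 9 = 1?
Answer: -268107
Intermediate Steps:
F(X, a) = 0 (F(X, a) = (3/2)*0 = 0)
t(N, c) = 10 (t(N, c) = 9 + 1 = 10)
V(l, f) = -9*l + 9*f (V(l, f) = 9*(f - l) = -9*l + 9*f)
D(G) = 3*G (D(G) = 2*G + G = 3*G)
g(L, r) = 8 (g(L, r) = 8 - (0 - 3*0) = 8 - (0 - 1*0) = 8 - (0 + 0) = 8 - 1*0 = 8 + 0 = 8)
C = 645 (C = 8 + 637 = 645)
-751*(V(4, -28) + C) = -751*((-9*4 + 9*(-28)) + 645) = -751*((-36 - 252) + 645) = -751*(-288 + 645) = -751*357 = -268107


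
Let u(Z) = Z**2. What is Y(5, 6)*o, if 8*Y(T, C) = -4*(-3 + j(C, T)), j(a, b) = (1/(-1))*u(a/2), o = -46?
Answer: -276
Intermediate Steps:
j(a, b) = -a**2/4 (j(a, b) = (1/(-1))*(a/2)**2 = (1*(-1))*(a*(1/2))**2 = -(a/2)**2 = -a**2/4)
Y(T, C) = 3/2 + C**2/8 (Y(T, C) = (-4*(-3 - C**2/4))/8 = (12 + C**2)/8 = 3/2 + C**2/8)
Y(5, 6)*o = (3/2 + (1/8)*6**2)*(-46) = (3/2 + (1/8)*36)*(-46) = (3/2 + 9/2)*(-46) = 6*(-46) = -276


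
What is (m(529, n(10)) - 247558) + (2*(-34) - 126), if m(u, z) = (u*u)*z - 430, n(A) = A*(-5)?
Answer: -14240232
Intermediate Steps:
n(A) = -5*A
m(u, z) = -430 + z*u**2 (m(u, z) = u**2*z - 430 = z*u**2 - 430 = -430 + z*u**2)
(m(529, n(10)) - 247558) + (2*(-34) - 126) = ((-430 - 5*10*529**2) - 247558) + (2*(-34) - 126) = ((-430 - 50*279841) - 247558) + (-68 - 126) = ((-430 - 13992050) - 247558) - 194 = (-13992480 - 247558) - 194 = -14240038 - 194 = -14240232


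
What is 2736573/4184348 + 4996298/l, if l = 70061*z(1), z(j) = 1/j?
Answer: 3013996654951/41879943604 ≈ 71.968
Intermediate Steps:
z(j) = 1/j
l = 70061 (l = 70061/1 = 70061*1 = 70061)
2736573/4184348 + 4996298/l = 2736573/4184348 + 4996298/70061 = 2736573*(1/4184348) + 4996298*(1/70061) = 390939/597764 + 4996298/70061 = 3013996654951/41879943604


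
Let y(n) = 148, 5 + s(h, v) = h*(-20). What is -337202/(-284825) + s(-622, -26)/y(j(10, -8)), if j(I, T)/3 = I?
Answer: 3591704771/42154100 ≈ 85.204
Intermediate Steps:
s(h, v) = -5 - 20*h (s(h, v) = -5 + h*(-20) = -5 - 20*h)
j(I, T) = 3*I
-337202/(-284825) + s(-622, -26)/y(j(10, -8)) = -337202/(-284825) + (-5 - 20*(-622))/148 = -337202*(-1/284825) + (-5 + 12440)*(1/148) = 337202/284825 + 12435*(1/148) = 337202/284825 + 12435/148 = 3591704771/42154100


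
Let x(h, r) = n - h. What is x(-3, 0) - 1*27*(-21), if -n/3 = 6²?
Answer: 462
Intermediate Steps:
n = -108 (n = -3*6² = -3*36 = -108)
x(h, r) = -108 - h
x(-3, 0) - 1*27*(-21) = (-108 - 1*(-3)) - 1*27*(-21) = (-108 + 3) - 27*(-21) = -105 + 567 = 462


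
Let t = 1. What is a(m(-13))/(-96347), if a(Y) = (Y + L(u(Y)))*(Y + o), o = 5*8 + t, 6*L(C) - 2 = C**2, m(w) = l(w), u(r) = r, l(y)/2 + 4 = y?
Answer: -1113/96347 ≈ -0.011552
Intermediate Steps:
l(y) = -8 + 2*y
m(w) = -8 + 2*w
L(C) = 1/3 + C**2/6
o = 41 (o = 5*8 + 1 = 40 + 1 = 41)
a(Y) = (41 + Y)*(1/3 + Y + Y**2/6) (a(Y) = (Y + (1/3 + Y**2/6))*(Y + 41) = (1/3 + Y + Y**2/6)*(41 + Y) = (41 + Y)*(1/3 + Y + Y**2/6))
a(m(-13))/(-96347) = (41/3 + (-8 + 2*(-13))**3/6 + 47*(-8 + 2*(-13))**2/6 + 124*(-8 + 2*(-13))/3)/(-96347) = (41/3 + (-8 - 26)**3/6 + 47*(-8 - 26)**2/6 + 124*(-8 - 26)/3)*(-1/96347) = (41/3 + (1/6)*(-34)**3 + (47/6)*(-34)**2 + (124/3)*(-34))*(-1/96347) = (41/3 + (1/6)*(-39304) + (47/6)*1156 - 4216/3)*(-1/96347) = (41/3 - 19652/3 + 27166/3 - 4216/3)*(-1/96347) = 1113*(-1/96347) = -1113/96347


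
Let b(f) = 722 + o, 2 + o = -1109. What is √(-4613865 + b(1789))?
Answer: I*√4614254 ≈ 2148.1*I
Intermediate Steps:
o = -1111 (o = -2 - 1109 = -1111)
b(f) = -389 (b(f) = 722 - 1111 = -389)
√(-4613865 + b(1789)) = √(-4613865 - 389) = √(-4614254) = I*√4614254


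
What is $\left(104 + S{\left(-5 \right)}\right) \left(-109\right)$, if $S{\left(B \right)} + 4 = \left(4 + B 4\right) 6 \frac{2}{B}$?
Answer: $- \frac{75428}{5} \approx -15086.0$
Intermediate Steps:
$S{\left(B \right)} = -4 + \frac{2 \left(24 + 24 B\right)}{B}$ ($S{\left(B \right)} = -4 + \left(4 + B 4\right) 6 \frac{2}{B} = -4 + \left(4 + 4 B\right) 6 \frac{2}{B} = -4 + \left(24 + 24 B\right) \frac{2}{B} = -4 + \frac{2 \left(24 + 24 B\right)}{B}$)
$\left(104 + S{\left(-5 \right)}\right) \left(-109\right) = \left(104 + \left(44 + \frac{48}{-5}\right)\right) \left(-109\right) = \left(104 + \left(44 + 48 \left(- \frac{1}{5}\right)\right)\right) \left(-109\right) = \left(104 + \left(44 - \frac{48}{5}\right)\right) \left(-109\right) = \left(104 + \frac{172}{5}\right) \left(-109\right) = \frac{692}{5} \left(-109\right) = - \frac{75428}{5}$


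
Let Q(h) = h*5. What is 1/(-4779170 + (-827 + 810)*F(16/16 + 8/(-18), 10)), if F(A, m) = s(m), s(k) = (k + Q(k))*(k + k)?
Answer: -1/4799570 ≈ -2.0835e-7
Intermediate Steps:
Q(h) = 5*h
s(k) = 12*k² (s(k) = (k + 5*k)*(k + k) = (6*k)*(2*k) = 12*k²)
F(A, m) = 12*m²
1/(-4779170 + (-827 + 810)*F(16/16 + 8/(-18), 10)) = 1/(-4779170 + (-827 + 810)*(12*10²)) = 1/(-4779170 - 204*100) = 1/(-4779170 - 17*1200) = 1/(-4779170 - 20400) = 1/(-4799570) = -1/4799570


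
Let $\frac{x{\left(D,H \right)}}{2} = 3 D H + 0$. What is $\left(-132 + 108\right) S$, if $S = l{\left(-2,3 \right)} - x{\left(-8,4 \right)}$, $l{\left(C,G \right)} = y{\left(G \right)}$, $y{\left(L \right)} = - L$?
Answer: $-4536$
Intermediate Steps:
$x{\left(D,H \right)} = 6 D H$ ($x{\left(D,H \right)} = 2 \left(3 D H + 0\right) = 2 \cdot 3 D H = 6 D H$)
$l{\left(C,G \right)} = - G$
$S = 189$ ($S = \left(-1\right) 3 - 6 \left(-8\right) 4 = -3 - -192 = -3 + 192 = 189$)
$\left(-132 + 108\right) S = \left(-132 + 108\right) 189 = \left(-24\right) 189 = -4536$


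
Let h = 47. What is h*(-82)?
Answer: -3854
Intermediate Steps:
h*(-82) = 47*(-82) = -3854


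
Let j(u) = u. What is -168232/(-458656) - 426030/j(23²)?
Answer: -24414027619/30328628 ≈ -804.98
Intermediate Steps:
-168232/(-458656) - 426030/j(23²) = -168232/(-458656) - 426030/(23²) = -168232*(-1/458656) - 426030/529 = 21029/57332 - 426030*1/529 = 21029/57332 - 426030/529 = -24414027619/30328628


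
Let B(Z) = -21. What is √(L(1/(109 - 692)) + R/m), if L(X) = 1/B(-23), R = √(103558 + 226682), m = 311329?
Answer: √(-2035440671061 + 2196737424*√1290)/6537909 ≈ 0.21395*I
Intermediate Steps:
R = 16*√1290 (R = √330240 = 16*√1290 ≈ 574.67)
L(X) = -1/21 (L(X) = 1/(-21) = -1/21)
√(L(1/(109 - 692)) + R/m) = √(-1/21 + (16*√1290)/311329) = √(-1/21 + (16*√1290)*(1/311329)) = √(-1/21 + 16*√1290/311329)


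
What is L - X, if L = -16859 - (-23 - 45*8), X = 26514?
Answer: -42990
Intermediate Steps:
L = -16476 (L = -16859 - (-23 - 360) = -16859 - 1*(-383) = -16859 + 383 = -16476)
L - X = -16476 - 1*26514 = -16476 - 26514 = -42990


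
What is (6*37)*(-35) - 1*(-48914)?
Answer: 41144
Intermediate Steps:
(6*37)*(-35) - 1*(-48914) = 222*(-35) + 48914 = -7770 + 48914 = 41144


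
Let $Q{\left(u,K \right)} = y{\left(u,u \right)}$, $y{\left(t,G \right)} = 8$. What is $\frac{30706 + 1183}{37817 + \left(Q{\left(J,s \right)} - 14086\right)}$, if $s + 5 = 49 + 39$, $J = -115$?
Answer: $\frac{31889}{23739} \approx 1.3433$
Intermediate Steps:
$s = 83$ ($s = -5 + \left(49 + 39\right) = -5 + 88 = 83$)
$Q{\left(u,K \right)} = 8$
$\frac{30706 + 1183}{37817 + \left(Q{\left(J,s \right)} - 14086\right)} = \frac{30706 + 1183}{37817 + \left(8 - 14086\right)} = \frac{31889}{37817 - 14078} = \frac{31889}{23739}$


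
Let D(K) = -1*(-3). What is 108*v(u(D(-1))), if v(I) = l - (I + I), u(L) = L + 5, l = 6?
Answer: -1080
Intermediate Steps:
D(K) = 3
u(L) = 5 + L
v(I) = 6 - 2*I (v(I) = 6 - (I + I) = 6 - 2*I)
108*v(u(D(-1))) = 108*(6 - 2*(5 + 3)) = 108*(6 - 2*8) = 108*(6 - 16) = 108*(-10) = -1080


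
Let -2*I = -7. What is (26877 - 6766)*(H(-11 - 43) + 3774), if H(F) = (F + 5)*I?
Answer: 144899755/2 ≈ 7.2450e+7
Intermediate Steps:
I = 7/2 (I = -½*(-7) = 7/2 ≈ 3.5000)
H(F) = 35/2 + 7*F/2 (H(F) = (F + 5)*(7/2) = (5 + F)*(7/2) = 35/2 + 7*F/2)
(26877 - 6766)*(H(-11 - 43) + 3774) = (26877 - 6766)*((35/2 + 7*(-11 - 43)/2) + 3774) = 20111*((35/2 + (7/2)*(-54)) + 3774) = 20111*((35/2 - 189) + 3774) = 20111*(-343/2 + 3774) = 20111*(7205/2) = 144899755/2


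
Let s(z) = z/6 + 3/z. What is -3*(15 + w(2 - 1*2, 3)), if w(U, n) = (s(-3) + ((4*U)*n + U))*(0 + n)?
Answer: -63/2 ≈ -31.500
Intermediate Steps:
s(z) = 3/z + z/6 (s(z) = z*(1/6) + 3/z = z/6 + 3/z = 3/z + z/6)
w(U, n) = n*(-3/2 + U + 4*U*n) (w(U, n) = ((3/(-3) + (1/6)*(-3)) + ((4*U)*n + U))*(0 + n) = ((3*(-1/3) - 1/2) + (4*U*n + U))*n = ((-1 - 1/2) + (U + 4*U*n))*n = (-3/2 + (U + 4*U*n))*n = (-3/2 + U + 4*U*n)*n = n*(-3/2 + U + 4*U*n))
-3*(15 + w(2 - 1*2, 3)) = -3*(15 + (1/2)*3*(-3 + 2*(2 - 1*2) + 8*(2 - 1*2)*3)) = -3*(15 + (1/2)*3*(-3 + 2*(2 - 2) + 8*(2 - 2)*3)) = -3*(15 + (1/2)*3*(-3 + 2*0 + 8*0*3)) = -3*(15 + (1/2)*3*(-3 + 0 + 0)) = -3*(15 + (1/2)*3*(-3)) = -3*(15 - 9/2) = -3*21/2 = -63/2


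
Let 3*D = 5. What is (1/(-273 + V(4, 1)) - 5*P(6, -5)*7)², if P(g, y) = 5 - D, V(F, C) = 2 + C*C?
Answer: 992313001/72900 ≈ 13612.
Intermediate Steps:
D = 5/3 (D = (⅓)*5 = 5/3 ≈ 1.6667)
V(F, C) = 2 + C²
P(g, y) = 10/3 (P(g, y) = 5 - 1*5/3 = 5 - 5/3 = 10/3)
(1/(-273 + V(4, 1)) - 5*P(6, -5)*7)² = (1/(-273 + (2 + 1²)) - 5*10/3*7)² = (1/(-273 + (2 + 1)) - 50/3*7)² = (1/(-273 + 3) - 350/3)² = (1/(-270) - 350/3)² = (-1/270 - 350/3)² = (-31501/270)² = 992313001/72900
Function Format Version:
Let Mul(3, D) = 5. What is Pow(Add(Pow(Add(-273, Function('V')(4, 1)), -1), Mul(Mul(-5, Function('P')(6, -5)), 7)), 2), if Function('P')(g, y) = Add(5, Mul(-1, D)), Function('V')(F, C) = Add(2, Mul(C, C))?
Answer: Rational(992313001, 72900) ≈ 13612.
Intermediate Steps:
D = Rational(5, 3) (D = Mul(Rational(1, 3), 5) = Rational(5, 3) ≈ 1.6667)
Function('V')(F, C) = Add(2, Pow(C, 2))
Function('P')(g, y) = Rational(10, 3) (Function('P')(g, y) = Add(5, Mul(-1, Rational(5, 3))) = Add(5, Rational(-5, 3)) = Rational(10, 3))
Pow(Add(Pow(Add(-273, Function('V')(4, 1)), -1), Mul(Mul(-5, Function('P')(6, -5)), 7)), 2) = Pow(Add(Pow(Add(-273, Add(2, Pow(1, 2))), -1), Mul(Mul(-5, Rational(10, 3)), 7)), 2) = Pow(Add(Pow(Add(-273, Add(2, 1)), -1), Mul(Rational(-50, 3), 7)), 2) = Pow(Add(Pow(Add(-273, 3), -1), Rational(-350, 3)), 2) = Pow(Add(Pow(-270, -1), Rational(-350, 3)), 2) = Pow(Add(Rational(-1, 270), Rational(-350, 3)), 2) = Pow(Rational(-31501, 270), 2) = Rational(992313001, 72900)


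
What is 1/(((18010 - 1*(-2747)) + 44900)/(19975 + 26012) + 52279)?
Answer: 45987/2404220030 ≈ 1.9128e-5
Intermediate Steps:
1/(((18010 - 1*(-2747)) + 44900)/(19975 + 26012) + 52279) = 1/(((18010 + 2747) + 44900)/45987 + 52279) = 1/((20757 + 44900)*(1/45987) + 52279) = 1/(65657*(1/45987) + 52279) = 1/(65657/45987 + 52279) = 1/(2404220030/45987) = 45987/2404220030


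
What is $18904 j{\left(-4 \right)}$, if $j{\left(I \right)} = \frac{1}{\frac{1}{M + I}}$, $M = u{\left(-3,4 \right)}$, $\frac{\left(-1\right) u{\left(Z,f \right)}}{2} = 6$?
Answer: $-302464$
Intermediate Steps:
$u{\left(Z,f \right)} = -12$ ($u{\left(Z,f \right)} = \left(-2\right) 6 = -12$)
$M = -12$
$j{\left(I \right)} = -12 + I$ ($j{\left(I \right)} = \frac{1}{\frac{1}{-12 + I}} = -12 + I$)
$18904 j{\left(-4 \right)} = 18904 \left(-12 - 4\right) = 18904 \left(-16\right) = -302464$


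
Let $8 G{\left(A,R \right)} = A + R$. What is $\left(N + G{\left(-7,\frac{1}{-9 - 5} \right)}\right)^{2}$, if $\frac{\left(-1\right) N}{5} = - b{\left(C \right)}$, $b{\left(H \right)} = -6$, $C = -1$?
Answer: $\frac{11964681}{12544} \approx 953.82$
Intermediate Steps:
$N = -30$ ($N = - 5 \left(\left(-1\right) \left(-6\right)\right) = \left(-5\right) 6 = -30$)
$G{\left(A,R \right)} = \frac{A}{8} + \frac{R}{8}$ ($G{\left(A,R \right)} = \frac{A + R}{8} = \frac{A}{8} + \frac{R}{8}$)
$\left(N + G{\left(-7,\frac{1}{-9 - 5} \right)}\right)^{2} = \left(-30 + \left(\frac{1}{8} \left(-7\right) + \frac{1}{8 \left(-9 - 5\right)}\right)\right)^{2} = \left(-30 - \left(\frac{7}{8} - \frac{1}{8 \left(-14\right)}\right)\right)^{2} = \left(-30 + \left(- \frac{7}{8} + \frac{1}{8} \left(- \frac{1}{14}\right)\right)\right)^{2} = \left(-30 - \frac{99}{112}\right)^{2} = \left(- \frac{3459}{112}\right)^{2} = \frac{11964681}{12544}$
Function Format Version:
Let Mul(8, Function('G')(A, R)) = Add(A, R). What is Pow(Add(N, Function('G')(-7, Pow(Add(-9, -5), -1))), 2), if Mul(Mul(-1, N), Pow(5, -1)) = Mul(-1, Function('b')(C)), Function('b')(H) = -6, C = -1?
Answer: Rational(11964681, 12544) ≈ 953.82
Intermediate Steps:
N = -30 (N = Mul(-5, Mul(-1, -6)) = Mul(-5, 6) = -30)
Function('G')(A, R) = Add(Mul(Rational(1, 8), A), Mul(Rational(1, 8), R)) (Function('G')(A, R) = Mul(Rational(1, 8), Add(A, R)) = Add(Mul(Rational(1, 8), A), Mul(Rational(1, 8), R)))
Pow(Add(N, Function('G')(-7, Pow(Add(-9, -5), -1))), 2) = Pow(Add(-30, Add(Mul(Rational(1, 8), -7), Mul(Rational(1, 8), Pow(Add(-9, -5), -1)))), 2) = Pow(Add(-30, Add(Rational(-7, 8), Mul(Rational(1, 8), Pow(-14, -1)))), 2) = Pow(Add(-30, Add(Rational(-7, 8), Mul(Rational(1, 8), Rational(-1, 14)))), 2) = Pow(Add(-30, Add(Rational(-7, 8), Rational(-1, 112))), 2) = Pow(Add(-30, Rational(-99, 112)), 2) = Pow(Rational(-3459, 112), 2) = Rational(11964681, 12544)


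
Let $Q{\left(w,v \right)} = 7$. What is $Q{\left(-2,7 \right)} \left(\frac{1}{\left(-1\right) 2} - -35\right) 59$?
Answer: $\frac{28497}{2} \approx 14249.0$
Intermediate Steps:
$Q{\left(-2,7 \right)} \left(\frac{1}{\left(-1\right) 2} - -35\right) 59 = 7 \left(\frac{1}{\left(-1\right) 2} - -35\right) 59 = 7 \left(\frac{1}{-2} + 35\right) 59 = 7 \left(- \frac{1}{2} + 35\right) 59 = 7 \cdot \frac{69}{2} \cdot 59 = \frac{483}{2} \cdot 59 = \frac{28497}{2}$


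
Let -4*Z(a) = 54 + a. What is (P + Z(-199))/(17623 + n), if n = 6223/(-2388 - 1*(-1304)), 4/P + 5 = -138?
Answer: 5614849/2730886587 ≈ 0.0020561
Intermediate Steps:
Z(a) = -27/2 - a/4 (Z(a) = -(54 + a)/4 = -27/2 - a/4)
P = -4/143 (P = 4/(-5 - 138) = 4/(-143) = 4*(-1/143) = -4/143 ≈ -0.027972)
n = -6223/1084 (n = 6223/(-2388 + 1304) = 6223/(-1084) = 6223*(-1/1084) = -6223/1084 ≈ -5.7408)
(P + Z(-199))/(17623 + n) = (-4/143 + (-27/2 - ¼*(-199)))/(17623 - 6223/1084) = (-4/143 + (-27/2 + 199/4))/(19097109/1084) = (-4/143 + 145/4)*(1084/19097109) = (20719/572)*(1084/19097109) = 5614849/2730886587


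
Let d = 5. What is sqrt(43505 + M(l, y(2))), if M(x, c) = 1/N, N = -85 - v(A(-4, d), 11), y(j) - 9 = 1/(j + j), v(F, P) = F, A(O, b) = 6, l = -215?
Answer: sqrt(360264814)/91 ≈ 208.58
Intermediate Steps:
y(j) = 9 + 1/(2*j) (y(j) = 9 + 1/(j + j) = 9 + 1/(2*j))
N = -91 (N = -85 - 1*6 = -85 - 6 = -91)
M(x, c) = -1/91 (M(x, c) = 1/(-91) = -1/91)
sqrt(43505 + M(l, y(2))) = sqrt(43505 - 1/91) = sqrt(3958954/91) = sqrt(360264814)/91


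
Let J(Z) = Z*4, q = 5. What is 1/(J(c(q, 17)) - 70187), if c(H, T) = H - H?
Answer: -1/70187 ≈ -1.4248e-5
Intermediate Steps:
c(H, T) = 0
J(Z) = 4*Z
1/(J(c(q, 17)) - 70187) = 1/(4*0 - 70187) = 1/(0 - 70187) = 1/(-70187) = -1/70187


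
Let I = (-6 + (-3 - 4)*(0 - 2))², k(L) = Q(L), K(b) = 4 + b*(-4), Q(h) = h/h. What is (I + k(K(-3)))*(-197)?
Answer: -12805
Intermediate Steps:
Q(h) = 1
K(b) = 4 - 4*b
k(L) = 1
I = 64 (I = (-6 - 7*(-2))² = (-6 + 14)² = 8² = 64)
(I + k(K(-3)))*(-197) = (64 + 1)*(-197) = 65*(-197) = -12805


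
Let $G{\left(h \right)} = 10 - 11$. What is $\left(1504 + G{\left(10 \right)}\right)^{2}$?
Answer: $2259009$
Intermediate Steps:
$G{\left(h \right)} = -1$ ($G{\left(h \right)} = 10 - 11 = -1$)
$\left(1504 + G{\left(10 \right)}\right)^{2} = \left(1504 - 1\right)^{2} = 1503^{2} = 2259009$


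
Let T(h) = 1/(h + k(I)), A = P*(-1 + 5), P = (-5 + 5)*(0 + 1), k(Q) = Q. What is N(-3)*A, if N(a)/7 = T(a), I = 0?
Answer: 0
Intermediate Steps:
P = 0 (P = 0*1 = 0)
A = 0 (A = 0*(-1 + 5) = 0*4 = 0)
T(h) = 1/h (T(h) = 1/(h + 0) = 1/h)
N(a) = 7/a
N(-3)*A = (7/(-3))*0 = (7*(-1/3))*0 = -7/3*0 = 0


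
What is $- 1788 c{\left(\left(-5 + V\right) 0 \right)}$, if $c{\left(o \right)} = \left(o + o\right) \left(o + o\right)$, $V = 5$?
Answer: $0$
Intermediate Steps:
$c{\left(o \right)} = 4 o^{2}$ ($c{\left(o \right)} = 2 o 2 o = 4 o^{2}$)
$- 1788 c{\left(\left(-5 + V\right) 0 \right)} = - 1788 \cdot 4 \left(\left(-5 + 5\right) 0\right)^{2} = - 1788 \cdot 4 \left(0 \cdot 0\right)^{2} = - 1788 \cdot 4 \cdot 0^{2} = - 1788 \cdot 4 \cdot 0 = \left(-1788\right) 0 = 0$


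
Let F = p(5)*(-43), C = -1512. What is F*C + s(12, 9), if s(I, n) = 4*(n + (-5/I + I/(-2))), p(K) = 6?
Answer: 1170319/3 ≈ 3.9011e+5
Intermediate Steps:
F = -258 (F = 6*(-43) = -258)
s(I, n) = -20/I - 2*I + 4*n (s(I, n) = 4*(n + (-5/I + I*(-½))) = 4*(n + (-5/I - I/2)) = 4*(n - 5/I - I/2) = -20/I - 2*I + 4*n)
F*C + s(12, 9) = -258*(-1512) + (-20/12 - 2*12 + 4*9) = 390096 + (-20*1/12 - 24 + 36) = 390096 + (-5/3 - 24 + 36) = 390096 + 31/3 = 1170319/3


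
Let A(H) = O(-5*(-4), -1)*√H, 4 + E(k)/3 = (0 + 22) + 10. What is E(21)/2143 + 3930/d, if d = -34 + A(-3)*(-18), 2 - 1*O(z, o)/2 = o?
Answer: -70827807/19366291 + 106110*I*√3/9037 ≈ -3.6573 + 20.337*I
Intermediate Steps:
O(z, o) = 4 - 2*o
E(k) = 84 (E(k) = -12 + 3*((0 + 22) + 10) = -12 + 3*(22 + 10) = -12 + 3*32 = -12 + 96 = 84)
A(H) = 6*√H (A(H) = (4 - 2*(-1))*√H = (4 + 2)*√H = 6*√H)
d = -34 - 108*I*√3 (d = -34 + (6*√(-3))*(-18) = -34 + (6*(I*√3))*(-18) = -34 + (6*I*√3)*(-18) = -34 - 108*I*√3 ≈ -34.0 - 187.06*I)
E(21)/2143 + 3930/d = 84/2143 + 3930/(-34 - 108*I*√3)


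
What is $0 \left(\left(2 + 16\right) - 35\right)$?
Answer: $0$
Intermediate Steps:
$0 \left(\left(2 + 16\right) - 35\right) = 0 \left(18 - 35\right) = 0 \left(-17\right) = 0$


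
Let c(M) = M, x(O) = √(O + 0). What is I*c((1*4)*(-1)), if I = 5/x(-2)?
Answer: 10*I*√2 ≈ 14.142*I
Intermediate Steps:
x(O) = √O
I = -5*I*√2/2 (I = 5/(√(-2)) = 5/((I*√2)) = 5*(-I*√2/2) = -5*I*√2/2 ≈ -3.5355*I)
I*c((1*4)*(-1)) = (-5*I*√2/2)*((1*4)*(-1)) = (-5*I*√2/2)*(4*(-1)) = -5*I*√2/2*(-4) = 10*I*√2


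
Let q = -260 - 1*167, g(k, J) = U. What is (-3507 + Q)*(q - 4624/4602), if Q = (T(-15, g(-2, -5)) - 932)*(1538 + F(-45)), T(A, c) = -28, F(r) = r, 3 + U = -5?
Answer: 471667957431/767 ≈ 6.1495e+8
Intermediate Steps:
U = -8 (U = -3 - 5 = -8)
g(k, J) = -8
Q = -1433280 (Q = (-28 - 932)*(1538 - 45) = -960*1493 = -1433280)
q = -427 (q = -260 - 167 = -427)
(-3507 + Q)*(q - 4624/4602) = (-3507 - 1433280)*(-427 - 4624/4602) = -1436787*(-427 - 4624*1/4602) = -1436787*(-427 - 2312/2301) = -1436787*(-984839/2301) = 471667957431/767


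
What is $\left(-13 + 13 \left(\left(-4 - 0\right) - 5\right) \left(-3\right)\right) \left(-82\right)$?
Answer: $-27716$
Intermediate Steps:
$\left(-13 + 13 \left(\left(-4 - 0\right) - 5\right) \left(-3\right)\right) \left(-82\right) = \left(-13 + 13 \left(\left(-4 + 0\right) - 5\right) \left(-3\right)\right) \left(-82\right) = \left(-13 + 13 \left(-4 - 5\right) \left(-3\right)\right) \left(-82\right) = \left(-13 + 13 \left(\left(-9\right) \left(-3\right)\right)\right) \left(-82\right) = \left(-13 + 13 \cdot 27\right) \left(-82\right) = \left(-13 + 351\right) \left(-82\right) = 338 \left(-82\right) = -27716$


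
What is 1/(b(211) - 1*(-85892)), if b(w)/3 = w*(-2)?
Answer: 1/84626 ≈ 1.1817e-5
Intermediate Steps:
b(w) = -6*w (b(w) = 3*(w*(-2)) = 3*(-2*w) = -6*w)
1/(b(211) - 1*(-85892)) = 1/(-6*211 - 1*(-85892)) = 1/(-1266 + 85892) = 1/84626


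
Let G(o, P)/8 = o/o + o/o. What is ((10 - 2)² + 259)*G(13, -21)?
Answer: 5168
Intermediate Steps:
G(o, P) = 16 (G(o, P) = 8*(o/o + o/o) = 8*(1 + 1) = 8*2 = 16)
((10 - 2)² + 259)*G(13, -21) = ((10 - 2)² + 259)*16 = (8² + 259)*16 = (64 + 259)*16 = 323*16 = 5168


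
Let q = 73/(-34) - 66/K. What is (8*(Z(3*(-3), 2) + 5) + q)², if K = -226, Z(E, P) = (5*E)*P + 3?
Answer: 6388150095441/14760964 ≈ 4.3277e+5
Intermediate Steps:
Z(E, P) = 3 + 5*E*P (Z(E, P) = 5*E*P + 3 = 3 + 5*E*P)
q = -7127/3842 (q = 73/(-34) - 66/(-226) = 73*(-1/34) - 66*(-1/226) = -73/34 + 33/113 = -7127/3842 ≈ -1.8550)
(8*(Z(3*(-3), 2) + 5) + q)² = (8*((3 + 5*(3*(-3))*2) + 5) - 7127/3842)² = (8*((3 + 5*(-9)*2) + 5) - 7127/3842)² = (8*((3 - 90) + 5) - 7127/3842)² = (8*(-87 + 5) - 7127/3842)² = (8*(-82) - 7127/3842)² = (-656 - 7127/3842)² = (-2527479/3842)² = 6388150095441/14760964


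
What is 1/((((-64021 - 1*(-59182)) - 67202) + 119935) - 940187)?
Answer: -1/892293 ≈ -1.1207e-6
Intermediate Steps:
1/((((-64021 - 1*(-59182)) - 67202) + 119935) - 940187) = 1/((((-64021 + 59182) - 67202) + 119935) - 940187) = 1/(((-4839 - 67202) + 119935) - 940187) = 1/((-72041 + 119935) - 940187) = 1/(47894 - 940187) = 1/(-892293) = -1/892293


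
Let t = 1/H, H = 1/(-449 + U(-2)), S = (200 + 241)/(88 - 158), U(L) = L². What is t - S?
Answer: -4387/10 ≈ -438.70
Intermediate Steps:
S = -63/10 (S = 441/(-70) = 441*(-1/70) = -63/10 ≈ -6.3000)
H = -1/445 (H = 1/(-449 + (-2)²) = 1/(-449 + 4) = 1/(-445) = -1/445 ≈ -0.0022472)
t = -445 (t = 1/(-1/445) = -445)
t - S = -445 - 1*(-63/10) = -445 + 63/10 = -4387/10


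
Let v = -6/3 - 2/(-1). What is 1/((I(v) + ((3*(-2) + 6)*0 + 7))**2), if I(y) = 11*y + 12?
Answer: 1/361 ≈ 0.0027701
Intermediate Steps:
v = 0 (v = -6*1/3 - 2*(-1) = -2 + 2 = 0)
I(y) = 12 + 11*y
1/((I(v) + ((3*(-2) + 6)*0 + 7))**2) = 1/(((12 + 11*0) + ((3*(-2) + 6)*0 + 7))**2) = 1/(((12 + 0) + ((-6 + 6)*0 + 7))**2) = 1/((12 + (0*0 + 7))**2) = 1/((12 + (0 + 7))**2) = 1/((12 + 7)**2) = 1/(19**2) = 1/361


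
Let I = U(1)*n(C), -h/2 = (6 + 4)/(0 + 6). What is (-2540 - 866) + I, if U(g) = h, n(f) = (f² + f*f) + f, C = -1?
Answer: -10228/3 ≈ -3409.3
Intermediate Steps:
n(f) = f + 2*f² (n(f) = (f² + f²) + f = 2*f² + f = f + 2*f²)
h = -10/3 (h = -2*(6 + 4)/(0 + 6) = -20/6 = -2*5/3 = -10/3 ≈ -3.3333)
U(g) = -10/3
I = -10/3 (I = -(-10)*(1 + 2*(-1))/3 = -(-10)*(1 - 2)/3 = -(-10)*(-1)/3 = -10/3*1 = -10/3 ≈ -3.3333)
(-2540 - 866) + I = (-2540 - 866) - 10/3 = -3406 - 10/3 = -10228/3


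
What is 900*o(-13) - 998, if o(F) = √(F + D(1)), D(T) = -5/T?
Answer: -998 + 2700*I*√2 ≈ -998.0 + 3818.4*I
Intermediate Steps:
o(F) = √(-5 + F) (o(F) = √(F - 5/1) = √(F - 5*1) = √(F - 5) = √(-5 + F))
900*o(-13) - 998 = 900*√(-5 - 13) - 998 = 900*√(-18) - 998 = 900*(3*I*√2) - 998 = 2700*I*√2 - 998 = -998 + 2700*I*√2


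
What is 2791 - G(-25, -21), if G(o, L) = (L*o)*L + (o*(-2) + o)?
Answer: 13791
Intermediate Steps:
G(o, L) = -o + o*L**2 (G(o, L) = o*L**2 + (-2*o + o) = o*L**2 - o = -o + o*L**2)
2791 - G(-25, -21) = 2791 - (-25)*(-1 + (-21)**2) = 2791 - (-25)*(-1 + 441) = 2791 - (-25)*440 = 2791 - 1*(-11000) = 2791 + 11000 = 13791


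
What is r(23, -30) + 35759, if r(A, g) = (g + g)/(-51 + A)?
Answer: 250328/7 ≈ 35761.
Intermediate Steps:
r(A, g) = 2*g/(-51 + A) (r(A, g) = (2*g)/(-51 + A) = 2*g/(-51 + A))
r(23, -30) + 35759 = 2*(-30)/(-51 + 23) + 35759 = 2*(-30)/(-28) + 35759 = 2*(-30)*(-1/28) + 35759 = 15/7 + 35759 = 250328/7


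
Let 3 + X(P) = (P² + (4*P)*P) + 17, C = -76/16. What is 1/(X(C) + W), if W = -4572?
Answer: -16/71123 ≈ -0.00022496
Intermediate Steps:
C = -19/4 (C = -76*1/16 = -19/4 ≈ -4.7500)
X(P) = 14 + 5*P² (X(P) = -3 + ((P² + (4*P)*P) + 17) = -3 + ((P² + 4*P²) + 17) = -3 + (5*P² + 17) = -3 + (17 + 5*P²) = 14 + 5*P²)
1/(X(C) + W) = 1/((14 + 5*(-19/4)²) - 4572) = 1/((14 + 5*(361/16)) - 4572) = 1/((14 + 1805/16) - 4572) = 1/(2029/16 - 4572) = 1/(-71123/16) = -16/71123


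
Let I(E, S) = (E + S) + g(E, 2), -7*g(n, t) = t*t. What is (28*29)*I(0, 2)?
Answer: 1160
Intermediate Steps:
g(n, t) = -t**2/7 (g(n, t) = -t*t/7 = -t**2/7)
I(E, S) = -4/7 + E + S (I(E, S) = (E + S) - 1/7*2**2 = (E + S) - 1/7*4 = (E + S) - 4/7 = -4/7 + E + S)
(28*29)*I(0, 2) = (28*29)*(-4/7 + 0 + 2) = 812*(10/7) = 1160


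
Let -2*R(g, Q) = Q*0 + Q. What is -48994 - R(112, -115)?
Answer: -98103/2 ≈ -49052.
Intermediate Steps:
R(g, Q) = -Q/2 (R(g, Q) = -(Q*0 + Q)/2 = -(0 + Q)/2 = -Q/2)
-48994 - R(112, -115) = -48994 - (-1)*(-115)/2 = -48994 - 1*115/2 = -48994 - 115/2 = -98103/2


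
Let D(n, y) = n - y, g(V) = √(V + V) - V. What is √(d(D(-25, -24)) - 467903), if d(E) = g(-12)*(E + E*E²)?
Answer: √(-467927 - 4*I*√6) ≈ 0.007 - 684.05*I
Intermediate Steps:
g(V) = -V + √2*√V (g(V) = √(2*V) - V = √2*√V - V = -V + √2*√V)
d(E) = (12 + 2*I*√6)*(E + E³) (d(E) = (-1*(-12) + √2*√(-12))*(E + E*E²) = (12 + √2*(2*I*√3))*(E + E³) = (12 + 2*I*√6)*(E + E³))
√(d(D(-25, -24)) - 467903) = √(2*(-25 - 1*(-24))*(1 + (-25 - 1*(-24))²)*(6 + I*√6) - 467903) = √(2*(-25 + 24)*(1 + (-25 + 24)²)*(6 + I*√6) - 467903) = √(2*(-1)*(1 + (-1)²)*(6 + I*√6) - 467903) = √(2*(-1)*(1 + 1)*(6 + I*√6) - 467903) = √(2*(-1)*2*(6 + I*√6) - 467903) = √((-24 - 4*I*√6) - 467903) = √(-467927 - 4*I*√6)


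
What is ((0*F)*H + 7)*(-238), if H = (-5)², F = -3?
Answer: -1666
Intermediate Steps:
H = 25
((0*F)*H + 7)*(-238) = ((0*(-3))*25 + 7)*(-238) = (0*25 + 7)*(-238) = (0 + 7)*(-238) = 7*(-238) = -1666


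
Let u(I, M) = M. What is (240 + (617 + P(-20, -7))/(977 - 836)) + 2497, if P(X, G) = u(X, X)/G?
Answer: 2705758/987 ≈ 2741.4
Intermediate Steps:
P(X, G) = X/G
(240 + (617 + P(-20, -7))/(977 - 836)) + 2497 = (240 + (617 - 20/(-7))/(977 - 836)) + 2497 = (240 + (617 - 20*(-⅐))/141) + 2497 = (240 + (617 + 20/7)*(1/141)) + 2497 = (240 + (4339/7)*(1/141)) + 2497 = (240 + 4339/987) + 2497 = 241219/987 + 2497 = 2705758/987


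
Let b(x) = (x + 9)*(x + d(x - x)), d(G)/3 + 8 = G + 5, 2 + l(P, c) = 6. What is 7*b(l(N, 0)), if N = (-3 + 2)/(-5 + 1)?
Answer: -455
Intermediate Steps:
N = ¼ (N = -1/(-4) = -1*(-¼) = ¼ ≈ 0.25000)
l(P, c) = 4 (l(P, c) = -2 + 6 = 4)
d(G) = -9 + 3*G (d(G) = -24 + 3*(G + 5) = -24 + 3*(5 + G) = -24 + (15 + 3*G) = -9 + 3*G)
b(x) = (-9 + x)*(9 + x) (b(x) = (x + 9)*(x + (-9 + 3*(x - x))) = (9 + x)*(x + (-9 + 3*0)) = (9 + x)*(x + (-9 + 0)) = (9 + x)*(x - 9) = (9 + x)*(-9 + x) = (-9 + x)*(9 + x))
7*b(l(N, 0)) = 7*(-81 + 4²) = 7*(-81 + 16) = 7*(-65) = -455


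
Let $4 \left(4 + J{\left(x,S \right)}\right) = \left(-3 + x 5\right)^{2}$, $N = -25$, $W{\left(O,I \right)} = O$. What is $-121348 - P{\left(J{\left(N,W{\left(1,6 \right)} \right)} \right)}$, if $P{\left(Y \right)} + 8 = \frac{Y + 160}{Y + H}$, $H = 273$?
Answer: $- \frac{529653352}{4365} \approx -1.2134 \cdot 10^{5}$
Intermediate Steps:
$J{\left(x,S \right)} = -4 + \frac{\left(-3 + 5 x\right)^{2}}{4}$ ($J{\left(x,S \right)} = -4 + \frac{\left(-3 + x 5\right)^{2}}{4} = -4 + \frac{\left(-3 + 5 x\right)^{2}}{4}$)
$P{\left(Y \right)} = -8 + \frac{160 + Y}{273 + Y}$ ($P{\left(Y \right)} = -8 + \frac{Y + 160}{Y + 273} = -8 + \frac{160 + Y}{273 + Y}$)
$-121348 - P{\left(J{\left(N,W{\left(1,6 \right)} \right)} \right)} = -121348 - \frac{-2024 - 7 \left(-4 + \frac{\left(-3 + 5 \left(-25\right)\right)^{2}}{4}\right)}{273 - \left(4 - \frac{\left(-3 + 5 \left(-25\right)\right)^{2}}{4}\right)} = -121348 - \frac{-2024 - 7 \left(-4 + \frac{\left(-3 - 125\right)^{2}}{4}\right)}{273 - \left(4 - \frac{\left(-3 - 125\right)^{2}}{4}\right)} = -121348 - \frac{-2024 - 7 \left(-4 + \frac{\left(-128\right)^{2}}{4}\right)}{273 - \left(4 - \frac{\left(-128\right)^{2}}{4}\right)} = -121348 - \frac{-2024 - 7 \left(-4 + \frac{1}{4} \cdot 16384\right)}{273 + \left(-4 + \frac{1}{4} \cdot 16384\right)} = -121348 - \frac{-2024 - 7 \left(-4 + 4096\right)}{273 + \left(-4 + 4096\right)} = -121348 - \frac{-2024 - 28644}{273 + 4092} = -121348 - \frac{-2024 - 28644}{4365} = -121348 - \frac{1}{4365} \left(-30668\right) = -121348 - - \frac{30668}{4365} = -121348 + \frac{30668}{4365} = - \frac{529653352}{4365}$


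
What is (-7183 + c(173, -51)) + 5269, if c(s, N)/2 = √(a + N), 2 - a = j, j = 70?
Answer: -1914 + 2*I*√119 ≈ -1914.0 + 21.817*I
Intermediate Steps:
a = -68 (a = 2 - 1*70 = 2 - 70 = -68)
c(s, N) = 2*√(-68 + N)
(-7183 + c(173, -51)) + 5269 = (-7183 + 2*√(-68 - 51)) + 5269 = (-7183 + 2*√(-119)) + 5269 = (-7183 + 2*(I*√119)) + 5269 = (-7183 + 2*I*√119) + 5269 = -1914 + 2*I*√119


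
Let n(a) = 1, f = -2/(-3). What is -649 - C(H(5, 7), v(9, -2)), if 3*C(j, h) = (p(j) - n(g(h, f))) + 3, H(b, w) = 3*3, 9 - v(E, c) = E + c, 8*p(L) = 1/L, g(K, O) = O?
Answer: -140329/216 ≈ -649.67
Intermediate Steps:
f = ⅔ (f = -2*(-⅓) = ⅔ ≈ 0.66667)
p(L) = 1/(8*L)
v(E, c) = 9 - E - c (v(E, c) = 9 - (E + c) = 9 + (-E - c) = 9 - E - c)
H(b, w) = 9
C(j, h) = ⅔ + 1/(24*j) (C(j, h) = ((1/(8*j) - 1*1) + 3)/3 = ((1/(8*j) - 1) + 3)/3 = ((-1 + 1/(8*j)) + 3)/3 = (2 + 1/(8*j))/3 = ⅔ + 1/(24*j))
-649 - C(H(5, 7), v(9, -2)) = -649 - (1 + 16*9)/(24*9) = -649 - (1 + 144)/(24*9) = -649 - 145/(24*9) = -649 - 1*145/216 = -649 - 145/216 = -140329/216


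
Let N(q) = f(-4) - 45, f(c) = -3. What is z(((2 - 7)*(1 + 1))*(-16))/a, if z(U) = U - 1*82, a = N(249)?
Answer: -13/8 ≈ -1.6250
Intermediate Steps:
N(q) = -48 (N(q) = -3 - 45 = -48)
a = -48
z(U) = -82 + U (z(U) = U - 82 = -82 + U)
z(((2 - 7)*(1 + 1))*(-16))/a = (-82 + ((2 - 7)*(1 + 1))*(-16))/(-48) = (-82 - 5*2*(-16))*(-1/48) = (-82 - 10*(-16))*(-1/48) = (-82 + 160)*(-1/48) = 78*(-1/48) = -13/8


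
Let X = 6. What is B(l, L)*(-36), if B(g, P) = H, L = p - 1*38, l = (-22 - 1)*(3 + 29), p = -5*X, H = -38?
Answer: 1368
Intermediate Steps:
p = -30 (p = -5*6 = -30)
l = -736 (l = -23*32 = -736)
L = -68 (L = -30 - 1*38 = -30 - 38 = -68)
B(g, P) = -38
B(l, L)*(-36) = -38*(-36) = 1368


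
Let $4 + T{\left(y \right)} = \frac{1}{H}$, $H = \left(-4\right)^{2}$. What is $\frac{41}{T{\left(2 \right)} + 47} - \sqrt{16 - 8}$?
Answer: $\frac{656}{689} - 2 \sqrt{2} \approx -1.8763$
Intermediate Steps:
$H = 16$
$T{\left(y \right)} = - \frac{63}{16}$ ($T{\left(y \right)} = -4 + \frac{1}{16} = - \frac{63}{16}$)
$\frac{41}{T{\left(2 \right)} + 47} - \sqrt{16 - 8} = \frac{41}{- \frac{63}{16} + 47} - \sqrt{16 - 8} = \frac{41}{\frac{689}{16}} - \sqrt{8} = 41 \cdot \frac{16}{689} - 2 \sqrt{2} = \frac{656}{689} - 2 \sqrt{2}$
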